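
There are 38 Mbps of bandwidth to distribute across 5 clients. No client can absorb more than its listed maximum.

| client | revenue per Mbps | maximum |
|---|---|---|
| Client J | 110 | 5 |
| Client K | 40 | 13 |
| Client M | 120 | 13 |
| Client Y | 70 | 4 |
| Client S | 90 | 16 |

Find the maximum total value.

3830

Order the clients by revenue per Mbps: Client M 120 > Client J 110 > Client S 90 > Client Y 70 > Client K 40.
Client M: +13 to 13 (cap) → 25 left.
Client J: +5 to 5 (cap) → 20 left.
Give Client S 16 to hit its cap of 16 → 4 left.
Client Y: +4 to 4 (cap) → 0 left.
Total = 110×5 + 120×13 + 70×4 + 90×16 = 3830.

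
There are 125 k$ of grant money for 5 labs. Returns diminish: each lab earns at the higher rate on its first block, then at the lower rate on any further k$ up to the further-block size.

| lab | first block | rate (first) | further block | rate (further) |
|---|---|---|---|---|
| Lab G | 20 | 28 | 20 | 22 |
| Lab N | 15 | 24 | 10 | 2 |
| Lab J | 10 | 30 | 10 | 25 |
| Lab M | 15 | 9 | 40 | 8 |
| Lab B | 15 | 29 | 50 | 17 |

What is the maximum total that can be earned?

Treat each block as its own option and order by rate: Lab J/T1 30 > Lab B/T1 29 > Lab G/T1 28 > Lab J/T2 25 > Lab N/T1 24 > Lab G/T2 22 > Lab B/T2 17 > Lab M/T1 9 > Lab M/T2 8 > Lab N/T2 2.
Fill Lab J T1 block (10 at 30) ; 115 left.
Lab B/T1 (29): +15 ; 100 left.
Lab G T1 at 28: fill all 20 ; 80 left.
Fill Lab J T2 block (10 at 25) ; 70 left.
Lab N/T1 (24): +15 ; 55 left.
Lab G/T2 (22): +20 ; 35 left.
Lab B/T2: +35 of 50 at 17; pool empty.
Total = 30×10 + 29×15 + 28×20 + 25×10 + 24×15 + 22×20 + 17×35 = 2940.

2940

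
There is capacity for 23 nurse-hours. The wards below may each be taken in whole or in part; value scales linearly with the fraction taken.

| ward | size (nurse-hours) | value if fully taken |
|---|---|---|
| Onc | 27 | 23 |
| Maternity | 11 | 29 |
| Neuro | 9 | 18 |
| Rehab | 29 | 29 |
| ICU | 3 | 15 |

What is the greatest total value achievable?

62

Rank by value-to-size ratio: ICU 15/3≈5, Maternity 29/11≈2.64, Neuro 18/9≈2, Rehab 29/29≈1, Onc 23/27≈0.852.
Take all of ICU (3 nurse-hours, value 15) — 20 nurse-hours left.
Take all of Maternity (11 nurse-hours, value 29) — 9 nurse-hours left.
All 9 nurse-hours of Neuro fit (value 18) — 0 remain.
Total value = 62.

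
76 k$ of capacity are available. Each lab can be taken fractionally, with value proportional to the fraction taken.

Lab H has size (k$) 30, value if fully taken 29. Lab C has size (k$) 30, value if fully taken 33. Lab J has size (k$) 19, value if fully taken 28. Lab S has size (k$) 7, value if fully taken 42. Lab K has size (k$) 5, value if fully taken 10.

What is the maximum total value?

Best value per unit of size first: Lab S 42/7≈6, Lab K 10/5≈2, Lab J 28/19≈1.47, Lab C 33/30≈1.1, Lab H 29/30≈0.967.
Take all of Lab S (7 k$, value 42) ; 69 k$ left.
Take all of Lab K (5 k$, value 10) ; 64 k$ left.
All 19 k$ of Lab J fit (value 28) ; 45 remain.
All 30 k$ of Lab C fit (value 33) ; 15 remain.
Only 15 k$ remain; take 15/30 of Lab H for value 29×15/30 = 14.5.
Total value = 127.5.

127.5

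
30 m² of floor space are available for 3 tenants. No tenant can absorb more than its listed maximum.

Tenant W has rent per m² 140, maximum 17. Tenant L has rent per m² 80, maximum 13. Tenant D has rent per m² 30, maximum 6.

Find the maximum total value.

Rank by rent per m²: Tenant W 140 > Tenant L 80 > Tenant D 30.
Tenant W takes 17 to reach its cap of 17 ; 13 left.
Give Tenant L 13 to hit its cap of 13 ; 0 left.
Total = 140×17 + 80×13 = 3420.

3420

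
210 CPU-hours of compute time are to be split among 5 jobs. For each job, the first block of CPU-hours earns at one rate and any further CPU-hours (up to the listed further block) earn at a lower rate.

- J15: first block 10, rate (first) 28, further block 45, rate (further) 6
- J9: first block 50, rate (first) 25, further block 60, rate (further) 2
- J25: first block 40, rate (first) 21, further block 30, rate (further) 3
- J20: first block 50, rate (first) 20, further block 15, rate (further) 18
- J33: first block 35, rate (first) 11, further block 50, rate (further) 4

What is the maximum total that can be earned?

Rank every tier by rate: J15/tier1 28 > J9/tier1 25 > J25/tier1 21 > J20/tier1 20 > J20/tier2 18 > J33/tier1 11 > J15/tier2 6 > J33/tier2 4 > J25/tier2 3 > J9/tier2 2.
J15/tier1 (28): +10 → 200 left.
J9/tier1 (25): +50 → 150 left.
J25/tier1 (21): +40 → 110 left.
J20/tier1 (20): +50 → 60 left.
J20 tier2 at 18: fill all 15 → 45 left.
J33 tier1 at 11: fill all 35 → 10 left.
J15/tier2: +10 of 45 at 6; pool empty.
Total = 28×10 + 25×50 + 21×40 + 20×50 + 18×15 + 11×35 + 6×10 = 4085.

4085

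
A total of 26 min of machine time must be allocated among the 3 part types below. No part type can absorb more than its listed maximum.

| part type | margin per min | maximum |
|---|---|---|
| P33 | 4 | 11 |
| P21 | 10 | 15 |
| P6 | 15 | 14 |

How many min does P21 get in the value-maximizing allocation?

12

Highest margin per min first: P6 15 > P21 10 > P33 4.
P6 takes 14 to reach its cap of 14 — 12 left.
P21: +12 (room for 15) → 12. Pool exhausted.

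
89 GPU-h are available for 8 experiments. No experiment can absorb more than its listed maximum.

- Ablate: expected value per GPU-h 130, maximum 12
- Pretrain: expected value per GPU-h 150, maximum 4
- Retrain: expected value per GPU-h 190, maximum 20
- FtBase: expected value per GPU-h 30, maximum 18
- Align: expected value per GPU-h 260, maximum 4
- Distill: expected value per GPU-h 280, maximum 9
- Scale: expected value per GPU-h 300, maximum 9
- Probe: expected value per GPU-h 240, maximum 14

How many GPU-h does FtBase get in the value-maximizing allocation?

Order the experiments by expected value per GPU-h: Scale 300 > Distill 280 > Align 260 > Probe 240 > Retrain 190 > Pretrain 150 > Ablate 130 > FtBase 30.
Scale: +9 to 9 (cap) ; 80 left.
Distill takes 9 to reach its cap of 9 ; 71 left.
Align takes 4 to reach its cap of 4 ; 67 left.
Probe: +14 to 14 (cap) ; 53 left.
Retrain: +20 to 20 (cap) ; 33 left.
Pretrain takes 4 to reach its cap of 4 ; 29 left.
Ablate: +12 to 12 (cap) ; 17 left.
FtBase has room for 18 but only 17 remain, so it gets 17.

17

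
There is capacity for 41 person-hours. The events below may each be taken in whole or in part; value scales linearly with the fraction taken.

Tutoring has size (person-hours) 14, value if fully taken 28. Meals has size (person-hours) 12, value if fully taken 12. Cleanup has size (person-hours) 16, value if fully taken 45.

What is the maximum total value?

Best value per unit of size first: Cleanup 45/16≈2.81, Tutoring 28/14≈2, Meals 12/12≈1.
Cleanup: take in full, 16 person-hours for value 45 → 25 left.
All 14 person-hours of Tutoring fit (value 28) → 11 remain.
Fill the last 11 person-hours with part of Meals: 11/12 of it earns 11.
Total value = 84.

84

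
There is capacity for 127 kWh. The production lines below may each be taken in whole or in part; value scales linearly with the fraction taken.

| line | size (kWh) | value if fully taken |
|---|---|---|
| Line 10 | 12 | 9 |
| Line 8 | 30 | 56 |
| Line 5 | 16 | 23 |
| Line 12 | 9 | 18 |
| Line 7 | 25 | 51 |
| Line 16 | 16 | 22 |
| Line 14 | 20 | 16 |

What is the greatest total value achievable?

194.25

Sort by value density: Line 7 51/25≈2.04, Line 12 18/9≈2, Line 8 56/30≈1.87, Line 5 23/16≈1.44, Line 16 22/16≈1.38, Line 14 16/20≈0.8, Line 10 9/12≈0.75.
Line 7: take in full, 25 kWh for value 51 ; 102 left.
All 9 kWh of Line 12 fit (value 18) ; 93 remain.
Take all of Line 8 (30 kWh, value 56) ; 63 kWh left.
Line 5: take in full, 16 kWh for value 23 ; 47 left.
Take all of Line 16 (16 kWh, value 22) ; 31 kWh left.
Take all of Line 14 (20 kWh, value 16) ; 11 kWh left.
Fill the last 11 kWh with part of Line 10: 11/12 of it earns 8.25.
Total value = 194.25.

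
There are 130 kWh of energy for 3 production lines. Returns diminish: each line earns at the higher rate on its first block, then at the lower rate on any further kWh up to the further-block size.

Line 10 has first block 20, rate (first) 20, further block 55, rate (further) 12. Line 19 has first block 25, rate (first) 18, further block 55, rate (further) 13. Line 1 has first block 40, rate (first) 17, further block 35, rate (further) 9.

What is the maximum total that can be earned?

Order all 6 blocks by rate: Line 10/tier1 20 > Line 19/tier1 18 > Line 1/tier1 17 > Line 19/tier2 13 > Line 10/tier2 12 > Line 1/tier2 9.
Fill Line 10 tier1 block (20 at 20) → 110 left.
Fill Line 19 tier1 block (25 at 18) → 85 left.
Line 1/tier1 (17): +40 → 45 left.
45 remain; put them into Line 19 tier2 at 13.
Total = 20×20 + 18×25 + 17×40 + 13×45 = 2115.

2115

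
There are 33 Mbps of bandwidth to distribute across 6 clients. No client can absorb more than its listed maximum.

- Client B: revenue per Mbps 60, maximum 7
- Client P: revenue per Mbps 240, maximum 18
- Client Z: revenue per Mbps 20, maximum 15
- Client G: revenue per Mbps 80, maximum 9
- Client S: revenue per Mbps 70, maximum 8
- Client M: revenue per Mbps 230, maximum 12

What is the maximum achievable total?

7320

Order the clients by revenue per Mbps: Client P 240 > Client M 230 > Client G 80 > Client S 70 > Client B 60 > Client Z 20.
Client P: +18 to 18 (cap) — 15 left.
Client M takes 12 to reach its cap of 12 — 3 left.
Only 3 left; Client G takes them to reach 3.
Total = 240×18 + 80×3 + 230×12 = 7320.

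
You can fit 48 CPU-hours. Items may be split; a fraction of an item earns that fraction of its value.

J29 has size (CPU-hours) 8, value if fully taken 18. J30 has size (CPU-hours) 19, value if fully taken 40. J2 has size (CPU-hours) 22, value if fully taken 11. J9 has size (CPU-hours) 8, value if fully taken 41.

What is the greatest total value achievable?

Best value per unit of size first: J9 41/8≈5.12, J29 18/8≈2.25, J30 40/19≈2.11, J2 11/22≈0.5.
Take all of J9 (8 CPU-hours, value 41) ; 40 CPU-hours left.
All 8 CPU-hours of J29 fit (value 18) ; 32 remain.
J30: take in full, 19 CPU-hours for value 40 ; 13 left.
13 CPU-hours left: a 13/22 share of J2 gives 11×13/22 = 6.5.
Total value = 105.5.

105.5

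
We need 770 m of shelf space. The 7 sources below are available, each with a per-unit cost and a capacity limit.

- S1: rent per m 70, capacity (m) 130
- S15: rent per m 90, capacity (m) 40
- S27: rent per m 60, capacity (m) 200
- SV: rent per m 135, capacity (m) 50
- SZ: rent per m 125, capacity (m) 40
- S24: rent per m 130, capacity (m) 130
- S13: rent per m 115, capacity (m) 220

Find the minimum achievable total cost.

Fill from the cheapest source first.
S27 at 60: take all 200 m — 570 still needed.
Take 130 from S1 at 70 — need 440 more.
S15 at 90: take all 40 m — 400 still needed.
S13 at 115: take all 220 m — 180 still needed.
SZ (125): use full 40 — 140 m to go.
S24 (130): use full 130 — 10 m to go.
SV (135): take the remaining 10 — done.
Cost = 200×60 + 130×70 + 40×90 + 220×115 + 40×125 + 130×130 + 10×135 = 73250.

73250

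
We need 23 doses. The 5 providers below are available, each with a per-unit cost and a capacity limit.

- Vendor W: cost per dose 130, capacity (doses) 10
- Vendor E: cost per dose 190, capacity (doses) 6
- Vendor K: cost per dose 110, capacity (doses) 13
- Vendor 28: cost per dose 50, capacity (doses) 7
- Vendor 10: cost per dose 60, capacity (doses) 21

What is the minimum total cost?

1310

Use providers in increasing cost order.
Vendor 28 at 50: take all 7 doses → 16 still needed.
Vendor 10 at 60: take 16 of its 21 → requirement met.
Vendor K, Vendor W, Vendor E: unused.
Cost = 7×50 + 16×60 = 1310.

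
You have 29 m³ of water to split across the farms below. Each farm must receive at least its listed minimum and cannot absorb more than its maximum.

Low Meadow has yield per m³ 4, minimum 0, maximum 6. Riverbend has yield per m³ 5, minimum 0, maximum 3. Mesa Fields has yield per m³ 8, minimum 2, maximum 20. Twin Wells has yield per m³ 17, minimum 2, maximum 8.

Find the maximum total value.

Meeting every minimum uses 0+0+2+2 = 4 m³, leaving 25.
Rank by yield per m³: Twin Wells 17 > Mesa Fields 8 > Riverbend 5 > Low Meadow 4.
Give Twin Wells 6 more to hit its cap of 8 — 19 left.
Mesa Fields takes 18 more to reach its cap of 20 — 1 left.
Riverbend: +1 (room for 3) → 1. Pool exhausted.
Total = 5×1 + 8×20 + 17×8 = 301.

301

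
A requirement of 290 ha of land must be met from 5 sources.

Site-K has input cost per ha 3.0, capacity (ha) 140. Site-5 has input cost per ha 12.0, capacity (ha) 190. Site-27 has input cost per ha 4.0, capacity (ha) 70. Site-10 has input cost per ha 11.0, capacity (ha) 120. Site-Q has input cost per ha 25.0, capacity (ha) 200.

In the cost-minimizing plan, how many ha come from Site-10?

Use sources in increasing cost order.
Site-K at 3.0: take all 140 ha — 150 still needed.
Site-27 (4.0): use full 70 — 80 ha to go.
Site-10 at 11.0: take 80 of its 120 — requirement met.
Site-5, Site-Q: unused.

80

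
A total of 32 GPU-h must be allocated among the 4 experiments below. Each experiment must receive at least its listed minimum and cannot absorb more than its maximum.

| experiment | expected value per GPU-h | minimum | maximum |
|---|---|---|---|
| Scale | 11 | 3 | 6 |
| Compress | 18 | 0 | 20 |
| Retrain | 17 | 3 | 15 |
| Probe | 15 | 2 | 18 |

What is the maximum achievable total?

Meeting every minimum uses 3+0+3+2 = 8 GPU-h, leaving 24.
Order the experiments by expected value per GPU-h: Compress 18 > Retrain 17 > Probe 15 > Scale 11.
Compress takes 20 more to reach its cap of 20 — 4 left.
Retrain: +4 (room for 12) → 7. Pool exhausted.
Total = 11×3 + 18×20 + 17×7 + 15×2 = 542.

542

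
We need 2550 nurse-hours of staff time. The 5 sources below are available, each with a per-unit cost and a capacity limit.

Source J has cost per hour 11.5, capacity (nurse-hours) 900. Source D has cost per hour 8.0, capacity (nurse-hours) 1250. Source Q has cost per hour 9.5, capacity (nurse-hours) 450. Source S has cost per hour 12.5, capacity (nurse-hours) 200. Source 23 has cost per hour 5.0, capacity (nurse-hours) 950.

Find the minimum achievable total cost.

Use sources in increasing cost order.
Source 23 (5.0): use full 950 → 1600 nurse-hours to go.
Source D at 8.0: take all 1250 nurse-hours → 350 still needed.
Source Q (9.5): take the remaining 350 → done.
Source J, Source S: unused.
Cost = 950×5.0 + 1250×8.0 + 350×9.5 = 18075.

18075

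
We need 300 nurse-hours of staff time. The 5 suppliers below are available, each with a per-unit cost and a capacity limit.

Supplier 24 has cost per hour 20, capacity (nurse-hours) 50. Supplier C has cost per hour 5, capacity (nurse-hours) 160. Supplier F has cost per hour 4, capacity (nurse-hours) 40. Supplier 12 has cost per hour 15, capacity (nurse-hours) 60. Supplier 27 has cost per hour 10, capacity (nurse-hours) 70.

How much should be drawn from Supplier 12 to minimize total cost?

Use suppliers in increasing cost order.
Supplier F at 4: take all 40 nurse-hours ; 260 still needed.
Take 160 from Supplier C at 5 ; need 100 more.
Take 70 from Supplier 27 at 10 ; need 30 more.
Supplier 12 at 15: take 30 of its 60 ; requirement met.
Supplier 24: unused.

30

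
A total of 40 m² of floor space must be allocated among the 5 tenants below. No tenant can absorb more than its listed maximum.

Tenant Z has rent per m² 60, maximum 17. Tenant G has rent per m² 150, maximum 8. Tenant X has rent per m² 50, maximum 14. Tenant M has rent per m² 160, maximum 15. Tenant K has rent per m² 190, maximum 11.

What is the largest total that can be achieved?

Rank by rent per m²: Tenant K 190 > Tenant M 160 > Tenant G 150 > Tenant Z 60 > Tenant X 50.
Tenant K takes 11 to reach its cap of 11 → 29 left.
Tenant M takes 15 to reach its cap of 15 → 14 left.
Tenant G: +8 to 8 (cap) → 6 left.
Tenant Z: +6 (room for 17) → 6. Pool exhausted.
Total = 60×6 + 150×8 + 160×15 + 190×11 = 6050.

6050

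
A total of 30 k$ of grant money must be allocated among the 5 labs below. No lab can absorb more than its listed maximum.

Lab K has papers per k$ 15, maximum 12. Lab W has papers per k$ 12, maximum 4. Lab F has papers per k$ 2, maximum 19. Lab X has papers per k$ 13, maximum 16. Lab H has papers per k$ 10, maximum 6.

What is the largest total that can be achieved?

Rank by papers per k$: Lab K 15 > Lab X 13 > Lab W 12 > Lab H 10 > Lab F 2.
Lab K: +12 to 12 (cap) ; 18 left.
Lab X: +16 to 16 (cap) ; 2 left.
Only 2 left; Lab W takes them to reach 2.
Total = 15×12 + 12×2 + 13×16 = 412.

412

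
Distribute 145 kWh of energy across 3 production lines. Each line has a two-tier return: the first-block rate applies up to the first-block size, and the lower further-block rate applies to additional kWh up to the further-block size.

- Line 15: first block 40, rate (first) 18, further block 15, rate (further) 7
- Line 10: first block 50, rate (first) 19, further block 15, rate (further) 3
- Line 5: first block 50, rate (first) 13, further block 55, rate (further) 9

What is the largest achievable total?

Treat each block as its own option and order by rate: Line 10/first 19 > Line 15/first 18 > Line 5/first 13 > Line 5/second 9 > Line 15/second 7 > Line 10/second 3.
Line 10 first at 19: fill all 50 — 95 left.
Line 15 first at 18: fill all 40 — 55 left.
Line 5 first at 13: fill all 50 — 5 left.
Line 5 second at 9: only 5 left, fill 5.
Total = 19×50 + 18×40 + 13×50 + 9×5 = 2365.

2365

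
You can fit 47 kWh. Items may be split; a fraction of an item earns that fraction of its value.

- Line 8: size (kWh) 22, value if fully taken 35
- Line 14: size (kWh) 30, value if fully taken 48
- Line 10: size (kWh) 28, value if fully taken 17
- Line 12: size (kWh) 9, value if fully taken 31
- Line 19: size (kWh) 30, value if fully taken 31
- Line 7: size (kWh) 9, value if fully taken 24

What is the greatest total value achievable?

101.4

Sort by value density: Line 12 31/9≈3.44, Line 7 24/9≈2.67, Line 14 48/30≈1.6, Line 8 35/22≈1.59, Line 19 31/30≈1.03, Line 10 17/28≈0.607.
Take all of Line 12 (9 kWh, value 31) → 38 kWh left.
Take all of Line 7 (9 kWh, value 24) → 29 kWh left.
Only 29 kWh remain; take 29/30 of Line 14 for value 48×29/30 = 46.4.
Total value = 101.4.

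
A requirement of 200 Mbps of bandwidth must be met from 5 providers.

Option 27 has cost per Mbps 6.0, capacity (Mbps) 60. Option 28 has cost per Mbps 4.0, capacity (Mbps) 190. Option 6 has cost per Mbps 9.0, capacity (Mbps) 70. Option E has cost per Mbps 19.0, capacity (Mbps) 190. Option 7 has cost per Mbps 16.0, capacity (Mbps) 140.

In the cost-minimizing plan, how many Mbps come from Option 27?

10

Cheapest first:
Take 190 from Option 28 at 4.0 ; need 10 more.
Option 27 (6.0): take the remaining 10 ; done.
Option 6, Option 7, Option E: unused.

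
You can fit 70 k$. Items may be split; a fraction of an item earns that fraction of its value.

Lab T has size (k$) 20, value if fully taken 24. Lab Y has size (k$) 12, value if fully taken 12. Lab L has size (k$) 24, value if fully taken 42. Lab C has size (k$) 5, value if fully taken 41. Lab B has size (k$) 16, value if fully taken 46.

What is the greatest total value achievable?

158

Rank by value-to-size ratio: Lab C 41/5≈8.2, Lab B 46/16≈2.88, Lab L 42/24≈1.75, Lab T 24/20≈1.2, Lab Y 12/12≈1.
All 5 k$ of Lab C fit (value 41) — 65 remain.
Take all of Lab B (16 k$, value 46) — 49 k$ left.
Take all of Lab L (24 k$, value 42) — 25 k$ left.
All 20 k$ of Lab T fit (value 24) — 5 remain.
Only 5 k$ remain; take 5/12 of Lab Y for value 12×5/12 = 5.
Total value = 158.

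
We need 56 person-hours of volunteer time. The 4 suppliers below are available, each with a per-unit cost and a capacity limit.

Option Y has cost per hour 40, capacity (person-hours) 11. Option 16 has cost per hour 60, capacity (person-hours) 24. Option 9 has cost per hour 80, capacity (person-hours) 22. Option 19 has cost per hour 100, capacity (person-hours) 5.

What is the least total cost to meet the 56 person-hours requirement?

Use suppliers in increasing cost order.
Option Y (40): use full 11 — 45 person-hours to go.
Option 16 at 60: take all 24 person-hours — 21 still needed.
Option 9 (80): take the remaining 21 — done.
Option 19: unused.
Cost = 11×40 + 24×60 + 21×80 = 3560.

3560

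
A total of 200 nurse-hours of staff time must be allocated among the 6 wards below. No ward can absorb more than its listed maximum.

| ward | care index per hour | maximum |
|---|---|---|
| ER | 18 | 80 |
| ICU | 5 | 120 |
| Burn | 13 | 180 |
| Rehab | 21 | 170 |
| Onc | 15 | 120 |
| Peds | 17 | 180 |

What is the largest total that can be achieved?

4110

Highest care index per hour first: Rehab 21 > ER 18 > Peds 17 > Onc 15 > Burn 13 > ICU 5.
Rehab takes 170 to reach its cap of 170 ; 30 left.
Only 30 left; ER takes them to reach 30.
Total = 18×30 + 21×170 = 4110.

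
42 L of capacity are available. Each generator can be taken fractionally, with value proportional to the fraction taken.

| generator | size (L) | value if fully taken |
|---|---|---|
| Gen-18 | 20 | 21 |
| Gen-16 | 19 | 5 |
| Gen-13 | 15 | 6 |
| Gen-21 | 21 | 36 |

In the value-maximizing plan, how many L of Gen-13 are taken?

1

Sort by value density: Gen-21 36/21≈1.71, Gen-18 21/20≈1.05, Gen-13 6/15≈0.4, Gen-16 5/19≈0.263.
All 21 L of Gen-21 fit (value 36) ; 21 remain.
Gen-18: take in full, 20 L for value 21 ; 1 left.
Only 1 L remain; take 1/15 of Gen-13 for value 6×1/15 = 0.4.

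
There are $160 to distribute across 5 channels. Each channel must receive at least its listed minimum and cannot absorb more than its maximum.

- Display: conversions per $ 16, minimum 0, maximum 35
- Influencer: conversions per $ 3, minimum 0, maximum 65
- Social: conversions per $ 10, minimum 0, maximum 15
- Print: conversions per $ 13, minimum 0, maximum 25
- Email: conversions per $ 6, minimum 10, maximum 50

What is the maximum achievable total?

1440

Meeting every minimum uses 0+0+0+0+10 = 10 $, leaving 150.
Rank by conversions per $: Display 16 > Print 13 > Social 10 > Email 6 > Influencer 3.
Display: +35 to 35 (cap) — 115 left.
Print takes 25 more to reach its cap of 25 — 90 left.
Social takes 15 more to reach its cap of 15 — 75 left.
Email: +40 to 50 (cap) — 35 left.
Only 35 left; Influencer takes them to reach 35.
Total = 16×35 + 3×35 + 10×15 + 13×25 + 6×50 = 1440.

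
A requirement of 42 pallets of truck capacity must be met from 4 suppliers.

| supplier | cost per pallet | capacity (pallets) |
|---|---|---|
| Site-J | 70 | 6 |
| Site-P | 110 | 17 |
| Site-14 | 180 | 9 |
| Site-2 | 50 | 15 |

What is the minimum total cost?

3760

Use suppliers in increasing cost order.
Take 15 from Site-2 at 50 → need 27 more.
Site-J at 70: take all 6 pallets → 21 still needed.
Site-P at 110: take all 17 pallets → 4 still needed.
Site-14 at 180: take 4 of its 9 → requirement met.
Cost = 15×50 + 6×70 + 17×110 + 4×180 = 3760.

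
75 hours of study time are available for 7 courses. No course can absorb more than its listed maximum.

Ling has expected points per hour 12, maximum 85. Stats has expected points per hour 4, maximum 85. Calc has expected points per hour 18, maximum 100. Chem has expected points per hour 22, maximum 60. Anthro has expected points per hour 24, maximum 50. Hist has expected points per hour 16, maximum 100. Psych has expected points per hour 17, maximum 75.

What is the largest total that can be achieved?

Rank by expected points per hour: Anthro 24 > Chem 22 > Calc 18 > Psych 17 > Hist 16 > Ling 12 > Stats 4.
Anthro takes 50 to reach its cap of 50 — 25 left.
Chem: +25 (room for 60) → 25. Pool exhausted.
Total = 22×25 + 24×50 = 1750.

1750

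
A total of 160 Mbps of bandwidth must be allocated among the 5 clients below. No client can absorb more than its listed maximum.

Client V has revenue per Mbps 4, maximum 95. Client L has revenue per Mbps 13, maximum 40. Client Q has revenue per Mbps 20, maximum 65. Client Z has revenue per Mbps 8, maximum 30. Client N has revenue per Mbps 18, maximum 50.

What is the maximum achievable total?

Highest revenue per Mbps first: Client Q 20 > Client N 18 > Client L 13 > Client Z 8 > Client V 4.
Client Q: +65 to 65 (cap) → 95 left.
Client N: +50 to 50 (cap) → 45 left.
Give Client L 40 to hit its cap of 40 → 5 left.
Client Z: +5 (room for 30) → 5. Pool exhausted.
Total = 13×40 + 20×65 + 8×5 + 18×50 = 2760.

2760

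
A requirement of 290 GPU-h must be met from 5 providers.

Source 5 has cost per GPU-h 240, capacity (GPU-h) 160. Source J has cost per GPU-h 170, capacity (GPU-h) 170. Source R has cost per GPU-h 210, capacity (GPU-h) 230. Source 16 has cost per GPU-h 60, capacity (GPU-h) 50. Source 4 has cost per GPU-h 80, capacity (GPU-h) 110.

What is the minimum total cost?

33900

Fill from the cheapest provider first.
Source 16 (60): use full 50 → 240 GPU-h to go.
Take 110 from Source 4 at 80 → need 130 more.
Take 130 from Source J at 170 to finish.
Source R, Source 5: unused.
Cost = 50×60 + 110×80 + 130×170 = 33900.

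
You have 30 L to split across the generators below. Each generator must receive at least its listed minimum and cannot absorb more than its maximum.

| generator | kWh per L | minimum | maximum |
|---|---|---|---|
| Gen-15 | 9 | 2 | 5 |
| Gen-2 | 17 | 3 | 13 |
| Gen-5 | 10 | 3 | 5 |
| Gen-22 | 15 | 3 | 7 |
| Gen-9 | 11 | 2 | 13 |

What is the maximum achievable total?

Meeting every minimum uses 2+3+3+3+2 = 13 L, leaving 17.
Rank by kWh per L: Gen-2 17 > Gen-22 15 > Gen-9 11 > Gen-5 10 > Gen-15 9.
Gen-2 takes 10 more to reach its cap of 13 → 7 left.
Gen-22: +4 to 7 (cap) → 3 left.
Gen-9: +3 (room for 11) → 5. Pool exhausted.
Total = 9×2 + 17×13 + 10×3 + 15×7 + 11×5 = 429.

429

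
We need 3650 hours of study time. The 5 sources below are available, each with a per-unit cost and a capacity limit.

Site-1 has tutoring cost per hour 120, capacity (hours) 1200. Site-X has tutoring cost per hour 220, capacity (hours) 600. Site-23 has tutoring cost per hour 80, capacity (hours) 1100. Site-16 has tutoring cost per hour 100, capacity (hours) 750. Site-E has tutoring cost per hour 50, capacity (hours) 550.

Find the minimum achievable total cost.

Fill from the cheapest source first.
Site-E (50): use full 550 ; 3100 hours to go.
Take 1100 from Site-23 at 80 ; need 2000 more.
Take 750 from Site-16 at 100 ; need 1250 more.
Site-1 (120): use full 1200 ; 50 hours to go.
Site-X at 220: take 50 of its 600 ; requirement met.
Cost = 550×50 + 1100×80 + 750×100 + 1200×120 + 50×220 = 345500.

345500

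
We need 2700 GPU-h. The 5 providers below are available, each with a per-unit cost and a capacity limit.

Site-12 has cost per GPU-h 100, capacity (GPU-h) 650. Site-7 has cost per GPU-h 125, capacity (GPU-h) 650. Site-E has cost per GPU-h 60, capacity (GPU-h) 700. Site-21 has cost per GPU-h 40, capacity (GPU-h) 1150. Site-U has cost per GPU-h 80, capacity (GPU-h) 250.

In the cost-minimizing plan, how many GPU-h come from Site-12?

Use providers in increasing cost order.
Site-21 at 40: take all 1150 GPU-h → 1550 still needed.
Site-E (60): use full 700 → 850 GPU-h to go.
Site-U at 80: take all 250 GPU-h → 600 still needed.
Site-12 (100): take the remaining 600 → done.
Site-7: unused.

600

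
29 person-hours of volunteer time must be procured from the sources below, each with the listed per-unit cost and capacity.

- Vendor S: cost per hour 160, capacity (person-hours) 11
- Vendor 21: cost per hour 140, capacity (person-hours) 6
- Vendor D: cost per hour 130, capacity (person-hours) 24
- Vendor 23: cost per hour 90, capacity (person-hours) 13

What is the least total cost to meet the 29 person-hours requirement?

Use sources in increasing cost order.
Vendor 23 (90): use full 13 ; 16 person-hours to go.
Take 16 from Vendor D at 130 to finish.
Vendor 21, Vendor S: unused.
Cost = 13×90 + 16×130 = 3250.

3250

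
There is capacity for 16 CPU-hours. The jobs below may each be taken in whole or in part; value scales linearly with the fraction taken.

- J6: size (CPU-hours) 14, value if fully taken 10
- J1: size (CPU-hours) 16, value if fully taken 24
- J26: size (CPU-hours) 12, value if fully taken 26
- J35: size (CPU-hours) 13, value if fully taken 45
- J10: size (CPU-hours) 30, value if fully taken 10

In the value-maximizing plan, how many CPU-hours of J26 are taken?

3

Rank by value-to-size ratio: J35 45/13≈3.46, J26 26/12≈2.17, J1 24/16≈1.5, J6 10/14≈0.714, J10 10/30≈0.333.
J35: take in full, 13 CPU-hours for value 45 ; 3 left.
3 CPU-hours left: a 3/12 share of J26 gives 26×3/12 = 6.5.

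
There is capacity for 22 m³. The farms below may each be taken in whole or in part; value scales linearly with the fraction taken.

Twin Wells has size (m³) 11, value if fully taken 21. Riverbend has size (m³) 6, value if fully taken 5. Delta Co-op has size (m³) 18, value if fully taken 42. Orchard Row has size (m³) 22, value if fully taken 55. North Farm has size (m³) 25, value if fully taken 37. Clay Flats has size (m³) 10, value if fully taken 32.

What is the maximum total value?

Best value per unit of size first: Clay Flats 32/10≈3.2, Orchard Row 55/22≈2.5, Delta Co-op 42/18≈2.33, Twin Wells 21/11≈1.91, North Farm 37/25≈1.48, Riverbend 5/6≈0.833.
Clay Flats: take in full, 10 m³ for value 32 ; 12 left.
Only 12 m³ remain; take 12/22 of Orchard Row for value 55×12/22 = 30.
Total value = 62.

62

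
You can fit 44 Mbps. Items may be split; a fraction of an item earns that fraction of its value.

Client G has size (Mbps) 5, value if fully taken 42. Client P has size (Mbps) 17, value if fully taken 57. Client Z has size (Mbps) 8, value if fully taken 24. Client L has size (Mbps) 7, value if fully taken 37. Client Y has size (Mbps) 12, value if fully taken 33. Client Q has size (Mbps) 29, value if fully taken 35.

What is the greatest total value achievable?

179.25

Best value per unit of size first: Client G 42/5≈8.4, Client L 37/7≈5.29, Client P 57/17≈3.35, Client Z 24/8≈3, Client Y 33/12≈2.75, Client Q 35/29≈1.21.
All 5 Mbps of Client G fit (value 42) ; 39 remain.
All 7 Mbps of Client L fit (value 37) ; 32 remain.
Take all of Client P (17 Mbps, value 57) ; 15 Mbps left.
Take all of Client Z (8 Mbps, value 24) ; 7 Mbps left.
Fill the last 7 Mbps with part of Client Y: 7/12 of it earns 19.25.
Total value = 179.25.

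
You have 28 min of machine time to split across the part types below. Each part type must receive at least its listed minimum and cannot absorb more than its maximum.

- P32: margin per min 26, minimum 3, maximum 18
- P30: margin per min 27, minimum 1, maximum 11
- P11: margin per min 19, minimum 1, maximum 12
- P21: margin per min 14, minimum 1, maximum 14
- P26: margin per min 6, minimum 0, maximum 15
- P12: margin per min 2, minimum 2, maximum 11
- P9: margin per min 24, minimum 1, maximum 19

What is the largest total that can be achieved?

670

Meeting every minimum uses 3+1+1+1+0+2+1 = 9 min, leaving 19.
Rank by margin per min: P30 27 > P32 26 > P9 24 > P11 19 > P21 14 > P26 6 > P12 2.
P30: +10 to 11 (cap) → 9 left.
P32 has room for 15 more but only 9 remain, so it gets 12.
Total = 26×12 + 27×11 + 19×1 + 14×1 + 2×2 + 24×1 = 670.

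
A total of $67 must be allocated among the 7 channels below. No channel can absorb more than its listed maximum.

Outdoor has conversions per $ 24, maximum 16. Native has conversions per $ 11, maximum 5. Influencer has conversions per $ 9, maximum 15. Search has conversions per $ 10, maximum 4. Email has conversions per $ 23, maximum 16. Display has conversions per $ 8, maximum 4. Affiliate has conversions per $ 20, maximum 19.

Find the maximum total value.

Highest conversions per $ first: Outdoor 24 > Email 23 > Affiliate 20 > Native 11 > Search 10 > Influencer 9 > Display 8.
Outdoor: +16 to 16 (cap) → 51 left.
Give Email 16 to hit its cap of 16 → 35 left.
Affiliate takes 19 to reach its cap of 19 → 16 left.
Native: +5 to 5 (cap) → 11 left.
Search takes 4 to reach its cap of 4 → 7 left.
Influencer: +7 (room for 15) → 7. Pool exhausted.
Total = 24×16 + 11×5 + 9×7 + 10×4 + 23×16 + 20×19 = 1290.

1290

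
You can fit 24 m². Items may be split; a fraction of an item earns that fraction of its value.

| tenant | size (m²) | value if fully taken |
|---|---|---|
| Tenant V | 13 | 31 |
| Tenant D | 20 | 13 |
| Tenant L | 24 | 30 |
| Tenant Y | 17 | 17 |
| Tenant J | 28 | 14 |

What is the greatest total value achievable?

Rank by value-to-size ratio: Tenant V 31/13≈2.38, Tenant L 30/24≈1.25, Tenant Y 17/17≈1, Tenant D 13/20≈0.65, Tenant J 14/28≈0.5.
Take all of Tenant V (13 m², value 31) — 11 m² left.
Only 11 m² remain; take 11/24 of Tenant L for value 30×11/24 = 13.75.
Total value = 44.75.

44.75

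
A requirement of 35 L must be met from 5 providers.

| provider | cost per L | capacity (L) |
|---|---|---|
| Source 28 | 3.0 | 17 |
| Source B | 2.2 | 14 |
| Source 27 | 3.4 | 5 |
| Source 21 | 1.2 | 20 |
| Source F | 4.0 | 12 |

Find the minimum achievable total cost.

57.8

Cheapest first:
Take 20 from Source 21 at 1.2 — need 15 more.
Source B (2.2): use full 14 — 1 L to go.
Source 28 at 3.0: take 1 of its 17 — requirement met.
Source 27, Source F: unused.
Cost = 20×1.2 + 14×2.2 + 1×3.0 = 57.8.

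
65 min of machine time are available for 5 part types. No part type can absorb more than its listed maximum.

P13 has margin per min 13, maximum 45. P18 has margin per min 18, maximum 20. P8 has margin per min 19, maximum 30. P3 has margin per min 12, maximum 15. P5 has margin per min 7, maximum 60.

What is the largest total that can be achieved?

1125

Order the part types by margin per min: P8 19 > P18 18 > P13 13 > P3 12 > P5 7.
Give P8 30 to hit its cap of 30 ; 35 left.
Give P18 20 to hit its cap of 20 ; 15 left.
P13: +15 (room for 45) → 15. Pool exhausted.
Total = 13×15 + 18×20 + 19×30 = 1125.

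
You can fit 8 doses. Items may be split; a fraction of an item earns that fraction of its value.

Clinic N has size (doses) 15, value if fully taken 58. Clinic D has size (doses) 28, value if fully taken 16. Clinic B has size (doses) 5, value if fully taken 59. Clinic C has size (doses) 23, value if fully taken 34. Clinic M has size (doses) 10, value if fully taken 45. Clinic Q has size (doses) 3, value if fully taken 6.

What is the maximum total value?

72.5

Rank by value-to-size ratio: Clinic B 59/5≈11.8, Clinic M 45/10≈4.5, Clinic N 58/15≈3.87, Clinic Q 6/3≈2, Clinic C 34/23≈1.48, Clinic D 16/28≈0.571.
Clinic B: take in full, 5 doses for value 59 — 3 left.
Only 3 doses remain; take 3/10 of Clinic M for value 45×3/10 = 13.5.
Total value = 72.5.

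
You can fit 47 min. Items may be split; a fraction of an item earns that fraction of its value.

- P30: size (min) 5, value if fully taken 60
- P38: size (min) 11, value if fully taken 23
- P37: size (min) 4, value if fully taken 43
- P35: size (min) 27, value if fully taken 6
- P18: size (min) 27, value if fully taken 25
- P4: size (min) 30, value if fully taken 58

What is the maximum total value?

Sort by value density: P30 60/5≈12, P37 43/4≈10.8, P38 23/11≈2.09, P4 58/30≈1.93, P18 25/27≈0.926, P35 6/27≈0.222.
Take all of P30 (5 min, value 60) — 42 min left.
All 4 min of P37 fit (value 43) — 38 remain.
P38: take in full, 11 min for value 23 — 27 left.
Only 27 min remain; take 27/30 of P4 for value 58×27/30 = 52.2.
Total value = 178.2.

178.2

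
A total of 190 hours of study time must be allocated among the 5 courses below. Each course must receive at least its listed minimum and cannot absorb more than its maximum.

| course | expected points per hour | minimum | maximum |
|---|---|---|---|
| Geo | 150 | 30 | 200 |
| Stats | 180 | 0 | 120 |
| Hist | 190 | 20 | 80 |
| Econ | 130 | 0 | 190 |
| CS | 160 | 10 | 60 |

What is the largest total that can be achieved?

Meeting every minimum uses 30+0+20+0+10 = 60 hours, leaving 130.
Order the courses by expected points per hour: Hist 190 > Stats 180 > CS 160 > Geo 150 > Econ 130.
Hist takes 60 more to reach its cap of 80 ; 70 left.
Only 70 left; Stats takes them to reach 70.
Total = 150×30 + 180×70 + 190×80 + 160×10 = 33900.

33900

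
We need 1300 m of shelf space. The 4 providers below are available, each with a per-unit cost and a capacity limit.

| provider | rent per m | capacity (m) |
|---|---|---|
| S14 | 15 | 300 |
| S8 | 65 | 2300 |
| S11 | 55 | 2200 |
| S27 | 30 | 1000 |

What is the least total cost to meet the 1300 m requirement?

34500

Use providers in increasing cost order.
S14 at 15: take all 300 m — 1000 still needed.
Take 1000 from S27 at 30 — need 0 more.
S11, S8: unused.
Cost = 300×15 + 1000×30 = 34500.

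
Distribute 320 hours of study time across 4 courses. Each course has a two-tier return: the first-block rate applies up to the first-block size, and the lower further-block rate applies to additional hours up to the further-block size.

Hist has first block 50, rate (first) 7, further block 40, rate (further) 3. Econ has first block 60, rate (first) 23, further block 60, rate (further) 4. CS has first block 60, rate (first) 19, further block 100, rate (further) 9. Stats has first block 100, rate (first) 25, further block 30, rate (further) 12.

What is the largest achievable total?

Treat each block as its own option and order by rate: Stats/tier1 25 > Econ/tier1 23 > CS/tier1 19 > Stats/tier2 12 > CS/tier2 9 > Hist/tier1 7 > Econ/tier2 4 > Hist/tier2 3.
Stats tier1 at 25: fill all 100 ; 220 left.
Econ/tier1 (23): +60 ; 160 left.
Fill CS tier1 block (60 at 19) ; 100 left.
Stats/tier2 (12): +30 ; 70 left.
CS tier2 at 9: only 70 left, fill 70.
Total = 25×100 + 23×60 + 19×60 + 12×30 + 9×70 = 6010.

6010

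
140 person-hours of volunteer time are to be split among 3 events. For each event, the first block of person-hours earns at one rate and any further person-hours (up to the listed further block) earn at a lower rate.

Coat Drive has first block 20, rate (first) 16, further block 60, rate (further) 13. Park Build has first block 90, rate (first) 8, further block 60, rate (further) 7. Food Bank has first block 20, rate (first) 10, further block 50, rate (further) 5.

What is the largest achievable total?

1620

Treat each block as its own option and order by rate: Coat Drive/T1 16 > Coat Drive/T2 13 > Food Bank/T1 10 > Park Build/T1 8 > Park Build/T2 7 > Food Bank/T2 5.
Coat Drive/T1 (16): +20 → 120 left.
Coat Drive/T2 (13): +60 → 60 left.
Food Bank/T1 (10): +20 → 40 left.
Park Build T1 at 8: only 40 left, fill 40.
Total = 16×20 + 13×60 + 10×20 + 8×40 = 1620.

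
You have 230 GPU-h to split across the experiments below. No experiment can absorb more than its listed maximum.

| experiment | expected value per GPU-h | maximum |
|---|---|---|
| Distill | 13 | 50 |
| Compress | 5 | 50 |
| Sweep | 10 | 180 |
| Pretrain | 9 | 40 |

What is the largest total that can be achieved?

2450

Highest expected value per GPU-h first: Distill 13 > Sweep 10 > Pretrain 9 > Compress 5.
Distill takes 50 to reach its cap of 50 → 180 left.
Give Sweep 180 to hit its cap of 180 → 0 left.
Total = 13×50 + 10×180 = 2450.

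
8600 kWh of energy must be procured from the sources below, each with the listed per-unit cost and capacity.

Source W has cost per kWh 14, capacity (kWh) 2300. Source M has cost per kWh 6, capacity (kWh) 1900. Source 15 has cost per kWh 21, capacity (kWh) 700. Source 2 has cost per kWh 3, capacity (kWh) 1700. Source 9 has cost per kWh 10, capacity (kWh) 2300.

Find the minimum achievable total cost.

80100

Use sources in increasing cost order.
Source 2 (3): use full 1700 → 6900 kWh to go.
Take 1900 from Source M at 6 → need 5000 more.
Take 2300 from Source 9 at 10 → need 2700 more.
Source W at 14: take all 2300 kWh → 400 still needed.
Source 15 (21): take the remaining 400 → done.
Cost = 1700×3 + 1900×6 + 2300×10 + 2300×14 + 400×21 = 80100.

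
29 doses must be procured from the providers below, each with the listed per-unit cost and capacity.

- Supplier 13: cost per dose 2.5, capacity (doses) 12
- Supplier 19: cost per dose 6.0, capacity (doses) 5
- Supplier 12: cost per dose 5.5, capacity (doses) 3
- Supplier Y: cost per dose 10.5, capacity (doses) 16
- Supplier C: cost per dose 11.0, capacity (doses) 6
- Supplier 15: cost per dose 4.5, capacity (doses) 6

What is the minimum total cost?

135

Use providers in increasing cost order.
Supplier 13 at 2.5: take all 12 doses → 17 still needed.
Take 6 from Supplier 15 at 4.5 → need 11 more.
Supplier 12 (5.5): use full 3 → 8 doses to go.
Take 5 from Supplier 19 at 6.0 → need 3 more.
Take 3 from Supplier Y at 10.5 to finish.
Supplier C: unused.
Cost = 12×2.5 + 6×4.5 + 3×5.5 + 5×6.0 + 3×10.5 = 135.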